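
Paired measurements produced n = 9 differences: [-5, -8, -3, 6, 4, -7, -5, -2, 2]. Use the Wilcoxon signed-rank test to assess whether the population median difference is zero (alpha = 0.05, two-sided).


Step 1: Drop any zero differences (none here) and take |d_i|.
|d| = [5, 8, 3, 6, 4, 7, 5, 2, 2]
Step 2: Midrank |d_i| (ties get averaged ranks).
ranks: |5|->5.5, |8|->9, |3|->3, |6|->7, |4|->4, |7|->8, |5|->5.5, |2|->1.5, |2|->1.5
Step 3: Attach original signs; sum ranks with positive sign and with negative sign.
W+ = 7 + 4 + 1.5 = 12.5
W- = 5.5 + 9 + 3 + 8 + 5.5 + 1.5 = 32.5
(Check: W+ + W- = 45 should equal n(n+1)/2 = 45.)
Step 4: Test statistic W = min(W+, W-) = 12.5.
Step 5: Ties in |d|, so use the tie-corrected normal approximation.
        E[W] = n(n+1)/4 = 9*10/4 = 22.5.
        Tie groups: |d|=2 (t=2), |d|=5 (t=2); sum(t^3 - t) = 12.
        Var[W] = n(n+1)(2n+1)/24 - sum(t^3-t)/48 = 1710/24 - 12/48 = 71.
        z = (W - E[W]) / sqrt(Var[W]) = (12.5 - 22.5) / 8.4261 = -1.1868.
        Two-sided p = 2*Phi(z) = 0.235314.
Step 6: alpha = 0.05. fail to reject H0.

W+ = 12.5, W- = 32.5, W = min = 12.5, p = 0.235314, fail to reject H0.


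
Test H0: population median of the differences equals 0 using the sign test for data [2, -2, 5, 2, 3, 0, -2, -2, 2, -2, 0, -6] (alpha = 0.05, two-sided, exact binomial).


Step 1: Discard zero differences. Original n = 12; n_eff = number of nonzero differences = 10.
Nonzero differences (with sign): +2, -2, +5, +2, +3, -2, -2, +2, -2, -6
Step 2: Count signs: positive = 5, negative = 5.
Step 3: Under H0: P(positive) = 0.5, so the number of positives S ~ Bin(10, 0.5).
Step 4: Two-sided exact p-value = sum of Bin(10,0.5) probabilities at or below the observed probability = 1.000000.
Step 5: alpha = 0.05. fail to reject H0.

n_eff = 10, pos = 5, neg = 5, p = 1.000000, fail to reject H0.


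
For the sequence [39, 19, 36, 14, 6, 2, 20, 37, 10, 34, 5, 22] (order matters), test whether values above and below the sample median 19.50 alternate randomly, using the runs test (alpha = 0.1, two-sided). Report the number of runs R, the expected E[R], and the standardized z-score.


Step 1: Compute median = 19.50; label A = above, B = below.
Labels in order: ABABBBAABABA  (n_A = 6, n_B = 6)
Step 2: Count runs R = 9.
Step 3: Under H0 (random ordering), E[R] = 2*n_A*n_B/(n_A+n_B) + 1 = 2*6*6/12 + 1 = 7.0000.
        Var[R] = 2*n_A*n_B*(2*n_A*n_B - n_A - n_B) / ((n_A+n_B)^2 * (n_A+n_B-1)) = 4320/1584 = 2.7273.
        SD[R] = 1.6514.
Step 4: Continuity-corrected z = (R - 0.5 - E[R]) / SD[R] = (9 - 0.5 - 7.0000) / 1.6514 = 0.9083.
Step 5: Two-sided p-value via normal approximation = 2*(1 - Phi(|z|)) = 0.363722.
Step 6: alpha = 0.1. fail to reject H0.

R = 9, z = 0.9083, p = 0.363722, fail to reject H0.


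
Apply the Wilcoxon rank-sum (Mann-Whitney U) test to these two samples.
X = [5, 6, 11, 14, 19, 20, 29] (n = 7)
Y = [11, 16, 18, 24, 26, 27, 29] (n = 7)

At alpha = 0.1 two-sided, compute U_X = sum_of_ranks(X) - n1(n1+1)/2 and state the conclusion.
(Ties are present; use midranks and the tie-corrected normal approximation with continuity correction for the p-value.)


Step 1: Combine and sort all 14 observations; assign midranks.
sorted (value, group): (5,X), (6,X), (11,X), (11,Y), (14,X), (16,Y), (18,Y), (19,X), (20,X), (24,Y), (26,Y), (27,Y), (29,X), (29,Y)
ranks: 5->1, 6->2, 11->3.5, 11->3.5, 14->5, 16->6, 18->7, 19->8, 20->9, 24->10, 26->11, 27->12, 29->13.5, 29->13.5
Step 2: Rank sum for X: R1 = 1 + 2 + 3.5 + 5 + 8 + 9 + 13.5 = 42.
Step 3: U_X = R1 - n1(n1+1)/2 = 42 - 7*8/2 = 42 - 28 = 14.
       U_Y = n1*n2 - U_X = 49 - 14 = 35.
Step 4: Ties are present, so use the tie-corrected normal approximation (with continuity correction) for the p-value.
Step 5: p-value = 0.200345; compare to alpha = 0.1. fail to reject H0.

U_X = 14, p = 0.200345, fail to reject H0 at alpha = 0.1.


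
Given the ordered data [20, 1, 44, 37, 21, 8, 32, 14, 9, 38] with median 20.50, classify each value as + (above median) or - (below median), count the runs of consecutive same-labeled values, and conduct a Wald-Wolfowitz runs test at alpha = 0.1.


Step 1: Compute median = 20.50; label A = above, B = below.
Labels in order: BBAAABABBA  (n_A = 5, n_B = 5)
Step 2: Count runs R = 6.
Step 3: Under H0 (random ordering), E[R] = 2*n_A*n_B/(n_A+n_B) + 1 = 2*5*5/10 + 1 = 6.0000.
        Var[R] = 2*n_A*n_B*(2*n_A*n_B - n_A - n_B) / ((n_A+n_B)^2 * (n_A+n_B-1)) = 2000/900 = 2.2222.
        SD[R] = 1.4907.
Step 4: R = E[R], so z = 0 with no continuity correction.
Step 5: Two-sided p-value via normal approximation = 2*(1 - Phi(|z|)) = 1.000000.
Step 6: alpha = 0.1. fail to reject H0.

R = 6, z = 0.0000, p = 1.000000, fail to reject H0.


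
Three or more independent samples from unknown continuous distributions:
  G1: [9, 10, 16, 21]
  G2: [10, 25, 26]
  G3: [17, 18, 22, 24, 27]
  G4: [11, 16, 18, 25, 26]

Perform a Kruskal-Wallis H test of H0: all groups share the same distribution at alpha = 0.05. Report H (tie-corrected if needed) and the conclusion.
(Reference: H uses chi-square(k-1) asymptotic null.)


Step 1: Combine all N = 17 observations and assign midranks.
sorted (value, group, rank): (9,G1,1), (10,G1,2.5), (10,G2,2.5), (11,G4,4), (16,G1,5.5), (16,G4,5.5), (17,G3,7), (18,G3,8.5), (18,G4,8.5), (21,G1,10), (22,G3,11), (24,G3,12), (25,G2,13.5), (25,G4,13.5), (26,G2,15.5), (26,G4,15.5), (27,G3,17)
Step 2: Sum ranks within each group.
R_1 = 19 (n_1 = 4)
R_2 = 31.5 (n_2 = 3)
R_3 = 55.5 (n_3 = 5)
R_4 = 47 (n_4 = 5)
Step 3: H = 12/(N(N+1)) * sum(R_i^2/n_i) - 3(N+1)
     = 12/(17*18) * (19^2/4 + 31.5^2/3 + 55.5^2/5 + 47^2/5) - 3*18
     = 0.039216 * 1478.85 - 54
     = 3.994118.
Step 4: Ties present; correction factor C = 1 - 30/(17^3 - 17) = 0.993873. Corrected H = 3.994118 / 0.993873 = 4.018742.
Step 5: Under H0, H ~ chi^2(3); p-value = 0.259447.
Step 6: alpha = 0.05. fail to reject H0.

H = 4.0187, df = 3, p = 0.259447, fail to reject H0.


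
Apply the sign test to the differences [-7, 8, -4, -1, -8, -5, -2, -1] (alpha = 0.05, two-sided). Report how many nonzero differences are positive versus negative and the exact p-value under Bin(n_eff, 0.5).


Step 1: Discard zero differences. Original n = 8; n_eff = number of nonzero differences = 8.
Nonzero differences (with sign): -7, +8, -4, -1, -8, -5, -2, -1
Step 2: Count signs: positive = 1, negative = 7.
Step 3: Under H0: P(positive) = 0.5, so the number of positives S ~ Bin(8, 0.5).
Step 4: Two-sided exact p-value = sum of Bin(8,0.5) probabilities at or below the observed probability = 0.070312.
Step 5: alpha = 0.05. fail to reject H0.

n_eff = 8, pos = 1, neg = 7, p = 0.070312, fail to reject H0.


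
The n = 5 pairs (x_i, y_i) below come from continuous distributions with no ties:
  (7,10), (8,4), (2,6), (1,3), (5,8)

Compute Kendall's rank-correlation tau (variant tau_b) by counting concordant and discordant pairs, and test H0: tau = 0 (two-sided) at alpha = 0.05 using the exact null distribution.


Step 1: Enumerate the 10 unordered pairs (i,j) with i<j and classify each by sign(x_j-x_i) * sign(y_j-y_i).
  (1,2):dx=+1,dy=-6->D; (1,3):dx=-5,dy=-4->C; (1,4):dx=-6,dy=-7->C; (1,5):dx=-2,dy=-2->C
  (2,3):dx=-6,dy=+2->D; (2,4):dx=-7,dy=-1->C; (2,5):dx=-3,dy=+4->D; (3,4):dx=-1,dy=-3->C
  (3,5):dx=+3,dy=+2->C; (4,5):dx=+4,dy=+5->C
Step 2: C = 7, D = 3, total pairs = 10.
Step 3: tau = (C - D)/(n(n-1)/2) = (7 - 3)/10 = 0.400000.
Step 4: Exact two-sided p-value (enumerate n! = 120 permutations of y under H0): p = 0.483333.
Step 5: alpha = 0.05. fail to reject H0.

tau_b = 0.4000 (C=7, D=3), p = 0.483333, fail to reject H0.


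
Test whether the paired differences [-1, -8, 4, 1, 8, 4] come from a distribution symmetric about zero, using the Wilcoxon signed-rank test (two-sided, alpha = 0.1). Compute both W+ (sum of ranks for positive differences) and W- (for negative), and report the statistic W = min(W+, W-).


Step 1: Drop any zero differences (none here) and take |d_i|.
|d| = [1, 8, 4, 1, 8, 4]
Step 2: Midrank |d_i| (ties get averaged ranks).
ranks: |1|->1.5, |8|->5.5, |4|->3.5, |1|->1.5, |8|->5.5, |4|->3.5
Step 3: Attach original signs; sum ranks with positive sign and with negative sign.
W+ = 3.5 + 1.5 + 5.5 + 3.5 = 14
W- = 1.5 + 5.5 = 7
(Check: W+ + W- = 21 should equal n(n+1)/2 = 21.)
Step 4: Test statistic W = min(W+, W-) = 7.
Step 5: Ties in |d|, so use the tie-corrected normal approximation.
        E[W] = n(n+1)/4 = 6*7/4 = 10.5.
        Tie groups: |d|=1 (t=2), |d|=4 (t=2), |d|=8 (t=2); sum(t^3 - t) = 18.
        Var[W] = n(n+1)(2n+1)/24 - sum(t^3-t)/48 = 546/24 - 18/48 = 22.375.
        z = (W - E[W]) / sqrt(Var[W]) = (7 - 10.5) / 4.7302 = -0.7399.
        Two-sided p = 2*Phi(z) = 0.459347.
Step 6: alpha = 0.1. fail to reject H0.

W+ = 14, W- = 7, W = min = 7, p = 0.459347, fail to reject H0.


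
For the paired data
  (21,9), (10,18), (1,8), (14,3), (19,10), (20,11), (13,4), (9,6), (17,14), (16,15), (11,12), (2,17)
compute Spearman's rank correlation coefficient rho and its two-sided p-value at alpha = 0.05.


Step 1: Rank x and y separately (midranks; no ties here).
rank(x): 21->12, 10->4, 1->1, 14->7, 19->10, 20->11, 13->6, 9->3, 17->9, 16->8, 11->5, 2->2
rank(y): 9->5, 18->12, 8->4, 3->1, 10->6, 11->7, 4->2, 6->3, 14->9, 15->10, 12->8, 17->11
Step 2: d_i = R_x(i) - R_y(i); compute d_i^2.
  (12-5)^2=49, (4-12)^2=64, (1-4)^2=9, (7-1)^2=36, (10-6)^2=16, (11-7)^2=16, (6-2)^2=16, (3-3)^2=0, (9-9)^2=0, (8-10)^2=4, (5-8)^2=9, (2-11)^2=81
sum(d^2) = 300.
Step 3: rho = 1 - 6*300 / (12*(12^2 - 1)) = 1 - 1800/1716 = -0.048951.
Step 4: Under H0, t = rho * sqrt((n-2)/(1-rho^2)) = -0.1550 ~ t(10).
Step 5: Two-sided p-value from the t-distribution with 10 df = 0.879919.
Step 6: alpha = 0.05. fail to reject H0.

rho = -0.0490, p = 0.879919, fail to reject H0 at alpha = 0.05.


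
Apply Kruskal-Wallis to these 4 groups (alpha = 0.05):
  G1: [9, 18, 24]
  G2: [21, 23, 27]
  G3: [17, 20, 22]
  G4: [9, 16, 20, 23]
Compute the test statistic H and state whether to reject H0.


Step 1: Combine all N = 13 observations and assign midranks.
sorted (value, group, rank): (9,G1,1.5), (9,G4,1.5), (16,G4,3), (17,G3,4), (18,G1,5), (20,G3,6.5), (20,G4,6.5), (21,G2,8), (22,G3,9), (23,G2,10.5), (23,G4,10.5), (24,G1,12), (27,G2,13)
Step 2: Sum ranks within each group.
R_1 = 18.5 (n_1 = 3)
R_2 = 31.5 (n_2 = 3)
R_3 = 19.5 (n_3 = 3)
R_4 = 21.5 (n_4 = 4)
Step 3: H = 12/(N(N+1)) * sum(R_i^2/n_i) - 3(N+1)
     = 12/(13*14) * (18.5^2/3 + 31.5^2/3 + 19.5^2/3 + 21.5^2/4) - 3*14
     = 0.065934 * 687.146 - 42
     = 3.306319.
Step 4: Ties present; correction factor C = 1 - 18/(13^3 - 13) = 0.991758. Corrected H = 3.306319 / 0.991758 = 3.333795.
Step 5: Under H0, H ~ chi^2(3); p-value = 0.342967.
Step 6: alpha = 0.05. fail to reject H0.

H = 3.3338, df = 3, p = 0.342967, fail to reject H0.


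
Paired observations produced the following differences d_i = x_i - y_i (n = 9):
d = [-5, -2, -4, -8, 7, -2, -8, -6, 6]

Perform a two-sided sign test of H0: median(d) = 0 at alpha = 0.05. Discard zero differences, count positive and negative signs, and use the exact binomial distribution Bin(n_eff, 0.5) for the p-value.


Step 1: Discard zero differences. Original n = 9; n_eff = number of nonzero differences = 9.
Nonzero differences (with sign): -5, -2, -4, -8, +7, -2, -8, -6, +6
Step 2: Count signs: positive = 2, negative = 7.
Step 3: Under H0: P(positive) = 0.5, so the number of positives S ~ Bin(9, 0.5).
Step 4: Two-sided exact p-value = sum of Bin(9,0.5) probabilities at or below the observed probability = 0.179688.
Step 5: alpha = 0.05. fail to reject H0.

n_eff = 9, pos = 2, neg = 7, p = 0.179688, fail to reject H0.


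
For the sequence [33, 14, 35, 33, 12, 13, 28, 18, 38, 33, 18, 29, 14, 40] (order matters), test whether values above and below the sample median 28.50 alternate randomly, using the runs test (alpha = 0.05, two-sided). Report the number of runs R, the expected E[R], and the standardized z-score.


Step 1: Compute median = 28.50; label A = above, B = below.
Labels in order: ABAABBBBAABABA  (n_A = 7, n_B = 7)
Step 2: Count runs R = 9.
Step 3: Under H0 (random ordering), E[R] = 2*n_A*n_B/(n_A+n_B) + 1 = 2*7*7/14 + 1 = 8.0000.
        Var[R] = 2*n_A*n_B*(2*n_A*n_B - n_A - n_B) / ((n_A+n_B)^2 * (n_A+n_B-1)) = 8232/2548 = 3.2308.
        SD[R] = 1.7974.
Step 4: Continuity-corrected z = (R - 0.5 - E[R]) / SD[R] = (9 - 0.5 - 8.0000) / 1.7974 = 0.2782.
Step 5: Two-sided p-value via normal approximation = 2*(1 - Phi(|z|)) = 0.780879.
Step 6: alpha = 0.05. fail to reject H0.

R = 9, z = 0.2782, p = 0.780879, fail to reject H0.


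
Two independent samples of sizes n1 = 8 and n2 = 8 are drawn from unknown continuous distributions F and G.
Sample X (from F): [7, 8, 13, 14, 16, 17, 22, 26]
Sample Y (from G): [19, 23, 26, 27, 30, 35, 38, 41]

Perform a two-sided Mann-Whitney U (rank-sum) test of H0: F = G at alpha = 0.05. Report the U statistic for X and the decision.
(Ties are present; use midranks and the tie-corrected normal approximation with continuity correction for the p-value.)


Step 1: Combine and sort all 16 observations; assign midranks.
sorted (value, group): (7,X), (8,X), (13,X), (14,X), (16,X), (17,X), (19,Y), (22,X), (23,Y), (26,X), (26,Y), (27,Y), (30,Y), (35,Y), (38,Y), (41,Y)
ranks: 7->1, 8->2, 13->3, 14->4, 16->5, 17->6, 19->7, 22->8, 23->9, 26->10.5, 26->10.5, 27->12, 30->13, 35->14, 38->15, 41->16
Step 2: Rank sum for X: R1 = 1 + 2 + 3 + 4 + 5 + 6 + 8 + 10.5 = 39.5.
Step 3: U_X = R1 - n1(n1+1)/2 = 39.5 - 8*9/2 = 39.5 - 36 = 3.5.
       U_Y = n1*n2 - U_X = 64 - 3.5 = 60.5.
Step 4: Ties are present, so use the tie-corrected normal approximation (with continuity correction) for the p-value.
Step 5: p-value = 0.003253; compare to alpha = 0.05. reject H0.

U_X = 3.5, p = 0.003253, reject H0 at alpha = 0.05.


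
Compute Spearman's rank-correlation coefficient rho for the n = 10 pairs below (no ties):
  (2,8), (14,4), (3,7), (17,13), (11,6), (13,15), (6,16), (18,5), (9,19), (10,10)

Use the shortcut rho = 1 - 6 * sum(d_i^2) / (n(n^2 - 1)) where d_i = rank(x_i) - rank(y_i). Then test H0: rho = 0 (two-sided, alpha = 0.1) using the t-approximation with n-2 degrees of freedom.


Step 1: Rank x and y separately (midranks; no ties here).
rank(x): 2->1, 14->8, 3->2, 17->9, 11->6, 13->7, 6->3, 18->10, 9->4, 10->5
rank(y): 8->5, 4->1, 7->4, 13->7, 6->3, 15->8, 16->9, 5->2, 19->10, 10->6
Step 2: d_i = R_x(i) - R_y(i); compute d_i^2.
  (1-5)^2=16, (8-1)^2=49, (2-4)^2=4, (9-7)^2=4, (6-3)^2=9, (7-8)^2=1, (3-9)^2=36, (10-2)^2=64, (4-10)^2=36, (5-6)^2=1
sum(d^2) = 220.
Step 3: rho = 1 - 6*220 / (10*(10^2 - 1)) = 1 - 1320/990 = -0.333333.
Step 4: Under H0, t = rho * sqrt((n-2)/(1-rho^2)) = -1.0000 ~ t(8).
Step 5: Two-sided p-value from the t-distribution with 8 df = 0.346594.
Step 6: alpha = 0.1. fail to reject H0.

rho = -0.3333, p = 0.346594, fail to reject H0 at alpha = 0.1.


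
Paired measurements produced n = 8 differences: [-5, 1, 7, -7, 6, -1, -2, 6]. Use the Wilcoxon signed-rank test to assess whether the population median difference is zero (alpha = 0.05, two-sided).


Step 1: Drop any zero differences (none here) and take |d_i|.
|d| = [5, 1, 7, 7, 6, 1, 2, 6]
Step 2: Midrank |d_i| (ties get averaged ranks).
ranks: |5|->4, |1|->1.5, |7|->7.5, |7|->7.5, |6|->5.5, |1|->1.5, |2|->3, |6|->5.5
Step 3: Attach original signs; sum ranks with positive sign and with negative sign.
W+ = 1.5 + 7.5 + 5.5 + 5.5 = 20
W- = 4 + 7.5 + 1.5 + 3 = 16
(Check: W+ + W- = 36 should equal n(n+1)/2 = 36.)
Step 4: Test statistic W = min(W+, W-) = 16.
Step 5: Ties in |d|, so use the tie-corrected normal approximation.
        E[W] = n(n+1)/4 = 8*9/4 = 18.
        Tie groups: |d|=1 (t=2), |d|=6 (t=2), |d|=7 (t=2); sum(t^3 - t) = 18.
        Var[W] = n(n+1)(2n+1)/24 - sum(t^3-t)/48 = 1224/24 - 18/48 = 50.625.
        z = (W - E[W]) / sqrt(Var[W]) = (16 - 18) / 7.1151 = -0.2811.
        Two-sided p = 2*Phi(z) = 0.778640.
Step 6: alpha = 0.05. fail to reject H0.

W+ = 20, W- = 16, W = min = 16, p = 0.778640, fail to reject H0.


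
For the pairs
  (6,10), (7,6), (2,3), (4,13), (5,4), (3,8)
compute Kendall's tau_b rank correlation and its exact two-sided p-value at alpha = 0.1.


Step 1: Enumerate the 15 unordered pairs (i,j) with i<j and classify each by sign(x_j-x_i) * sign(y_j-y_i).
  (1,2):dx=+1,dy=-4->D; (1,3):dx=-4,dy=-7->C; (1,4):dx=-2,dy=+3->D; (1,5):dx=-1,dy=-6->C
  (1,6):dx=-3,dy=-2->C; (2,3):dx=-5,dy=-3->C; (2,4):dx=-3,dy=+7->D; (2,5):dx=-2,dy=-2->C
  (2,6):dx=-4,dy=+2->D; (3,4):dx=+2,dy=+10->C; (3,5):dx=+3,dy=+1->C; (3,6):dx=+1,dy=+5->C
  (4,5):dx=+1,dy=-9->D; (4,6):dx=-1,dy=-5->C; (5,6):dx=-2,dy=+4->D
Step 2: C = 9, D = 6, total pairs = 15.
Step 3: tau = (C - D)/(n(n-1)/2) = (9 - 6)/15 = 0.200000.
Step 4: Exact two-sided p-value (enumerate n! = 720 permutations of y under H0): p = 0.719444.
Step 5: alpha = 0.1. fail to reject H0.

tau_b = 0.2000 (C=9, D=6), p = 0.719444, fail to reject H0.


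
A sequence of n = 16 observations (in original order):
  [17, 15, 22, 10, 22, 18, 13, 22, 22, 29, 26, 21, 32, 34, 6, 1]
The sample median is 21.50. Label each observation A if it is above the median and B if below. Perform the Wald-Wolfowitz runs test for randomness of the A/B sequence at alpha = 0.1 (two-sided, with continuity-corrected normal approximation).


Step 1: Compute median = 21.50; label A = above, B = below.
Labels in order: BBABABBAAAABAABB  (n_A = 8, n_B = 8)
Step 2: Count runs R = 9.
Step 3: Under H0 (random ordering), E[R] = 2*n_A*n_B/(n_A+n_B) + 1 = 2*8*8/16 + 1 = 9.0000.
        Var[R] = 2*n_A*n_B*(2*n_A*n_B - n_A - n_B) / ((n_A+n_B)^2 * (n_A+n_B-1)) = 14336/3840 = 3.7333.
        SD[R] = 1.9322.
Step 4: R = E[R], so z = 0 with no continuity correction.
Step 5: Two-sided p-value via normal approximation = 2*(1 - Phi(|z|)) = 1.000000.
Step 6: alpha = 0.1. fail to reject H0.

R = 9, z = 0.0000, p = 1.000000, fail to reject H0.


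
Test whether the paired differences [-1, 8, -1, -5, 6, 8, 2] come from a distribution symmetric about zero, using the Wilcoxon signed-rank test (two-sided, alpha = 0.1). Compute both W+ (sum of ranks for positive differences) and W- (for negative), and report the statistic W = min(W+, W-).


Step 1: Drop any zero differences (none here) and take |d_i|.
|d| = [1, 8, 1, 5, 6, 8, 2]
Step 2: Midrank |d_i| (ties get averaged ranks).
ranks: |1|->1.5, |8|->6.5, |1|->1.5, |5|->4, |6|->5, |8|->6.5, |2|->3
Step 3: Attach original signs; sum ranks with positive sign and with negative sign.
W+ = 6.5 + 5 + 6.5 + 3 = 21
W- = 1.5 + 1.5 + 4 = 7
(Check: W+ + W- = 28 should equal n(n+1)/2 = 28.)
Step 4: Test statistic W = min(W+, W-) = 7.
Step 5: Ties in |d|, so use the tie-corrected normal approximation.
        E[W] = n(n+1)/4 = 7*8/4 = 14.
        Tie groups: |d|=1 (t=2), |d|=8 (t=2); sum(t^3 - t) = 12.
        Var[W] = n(n+1)(2n+1)/24 - sum(t^3-t)/48 = 840/24 - 12/48 = 34.75.
        z = (W - E[W]) / sqrt(Var[W]) = (7 - 14) / 5.8949 = -1.1875.
        Two-sided p = 2*Phi(z) = 0.235044.
Step 6: alpha = 0.1. fail to reject H0.

W+ = 21, W- = 7, W = min = 7, p = 0.235044, fail to reject H0.


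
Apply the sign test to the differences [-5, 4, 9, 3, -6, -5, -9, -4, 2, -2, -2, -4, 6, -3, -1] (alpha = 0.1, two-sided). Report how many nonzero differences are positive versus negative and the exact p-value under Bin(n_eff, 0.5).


Step 1: Discard zero differences. Original n = 15; n_eff = number of nonzero differences = 15.
Nonzero differences (with sign): -5, +4, +9, +3, -6, -5, -9, -4, +2, -2, -2, -4, +6, -3, -1
Step 2: Count signs: positive = 5, negative = 10.
Step 3: Under H0: P(positive) = 0.5, so the number of positives S ~ Bin(15, 0.5).
Step 4: Two-sided exact p-value = sum of Bin(15,0.5) probabilities at or below the observed probability = 0.301758.
Step 5: alpha = 0.1. fail to reject H0.

n_eff = 15, pos = 5, neg = 10, p = 0.301758, fail to reject H0.


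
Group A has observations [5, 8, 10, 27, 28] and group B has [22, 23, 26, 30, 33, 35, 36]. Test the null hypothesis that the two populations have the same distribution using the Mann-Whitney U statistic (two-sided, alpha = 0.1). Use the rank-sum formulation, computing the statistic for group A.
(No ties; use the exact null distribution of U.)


Step 1: Combine and sort all 12 observations; assign midranks.
sorted (value, group): (5,X), (8,X), (10,X), (22,Y), (23,Y), (26,Y), (27,X), (28,X), (30,Y), (33,Y), (35,Y), (36,Y)
ranks: 5->1, 8->2, 10->3, 22->4, 23->5, 26->6, 27->7, 28->8, 30->9, 33->10, 35->11, 36->12
Step 2: Rank sum for X: R1 = 1 + 2 + 3 + 7 + 8 = 21.
Step 3: U_X = R1 - n1(n1+1)/2 = 21 - 5*6/2 = 21 - 15 = 6.
       U_Y = n1*n2 - U_X = 35 - 6 = 29.
Step 4: No ties, so the exact null distribution of U (based on enumerating the C(12,5) = 792 equally likely rank assignments) gives the two-sided p-value.
Step 5: p-value = 0.073232; compare to alpha = 0.1. reject H0.

U_X = 6, p = 0.073232, reject H0 at alpha = 0.1.


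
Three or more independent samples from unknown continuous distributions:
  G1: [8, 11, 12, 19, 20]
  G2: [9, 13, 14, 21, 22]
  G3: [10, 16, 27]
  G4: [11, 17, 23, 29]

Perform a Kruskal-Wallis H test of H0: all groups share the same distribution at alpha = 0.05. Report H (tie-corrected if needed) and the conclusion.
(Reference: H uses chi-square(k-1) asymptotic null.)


Step 1: Combine all N = 17 observations and assign midranks.
sorted (value, group, rank): (8,G1,1), (9,G2,2), (10,G3,3), (11,G1,4.5), (11,G4,4.5), (12,G1,6), (13,G2,7), (14,G2,8), (16,G3,9), (17,G4,10), (19,G1,11), (20,G1,12), (21,G2,13), (22,G2,14), (23,G4,15), (27,G3,16), (29,G4,17)
Step 2: Sum ranks within each group.
R_1 = 34.5 (n_1 = 5)
R_2 = 44 (n_2 = 5)
R_3 = 28 (n_3 = 3)
R_4 = 46.5 (n_4 = 4)
Step 3: H = 12/(N(N+1)) * sum(R_i^2/n_i) - 3(N+1)
     = 12/(17*18) * (34.5^2/5 + 44^2/5 + 28^2/3 + 46.5^2/4) - 3*18
     = 0.039216 * 1427.15 - 54
     = 1.966503.
Step 4: Ties present; correction factor C = 1 - 6/(17^3 - 17) = 0.998775. Corrected H = 1.966503 / 0.998775 = 1.968916.
Step 5: Under H0, H ~ chi^2(3); p-value = 0.578883.
Step 6: alpha = 0.05. fail to reject H0.

H = 1.9689, df = 3, p = 0.578883, fail to reject H0.


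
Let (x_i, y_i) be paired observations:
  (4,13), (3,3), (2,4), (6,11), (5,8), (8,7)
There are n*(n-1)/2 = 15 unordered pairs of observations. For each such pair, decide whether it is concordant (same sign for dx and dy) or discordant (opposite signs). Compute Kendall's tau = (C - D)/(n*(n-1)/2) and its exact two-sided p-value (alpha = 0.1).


Step 1: Enumerate the 15 unordered pairs (i,j) with i<j and classify each by sign(x_j-x_i) * sign(y_j-y_i).
  (1,2):dx=-1,dy=-10->C; (1,3):dx=-2,dy=-9->C; (1,4):dx=+2,dy=-2->D; (1,5):dx=+1,dy=-5->D
  (1,6):dx=+4,dy=-6->D; (2,3):dx=-1,dy=+1->D; (2,4):dx=+3,dy=+8->C; (2,5):dx=+2,dy=+5->C
  (2,6):dx=+5,dy=+4->C; (3,4):dx=+4,dy=+7->C; (3,5):dx=+3,dy=+4->C; (3,6):dx=+6,dy=+3->C
  (4,5):dx=-1,dy=-3->C; (4,6):dx=+2,dy=-4->D; (5,6):dx=+3,dy=-1->D
Step 2: C = 9, D = 6, total pairs = 15.
Step 3: tau = (C - D)/(n(n-1)/2) = (9 - 6)/15 = 0.200000.
Step 4: Exact two-sided p-value (enumerate n! = 720 permutations of y under H0): p = 0.719444.
Step 5: alpha = 0.1. fail to reject H0.

tau_b = 0.2000 (C=9, D=6), p = 0.719444, fail to reject H0.


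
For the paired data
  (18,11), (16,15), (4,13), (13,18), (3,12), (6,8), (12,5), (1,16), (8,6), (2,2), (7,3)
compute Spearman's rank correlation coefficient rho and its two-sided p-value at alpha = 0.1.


Step 1: Rank x and y separately (midranks; no ties here).
rank(x): 18->11, 16->10, 4->4, 13->9, 3->3, 6->5, 12->8, 1->1, 8->7, 2->2, 7->6
rank(y): 11->6, 15->9, 13->8, 18->11, 12->7, 8->5, 5->3, 16->10, 6->4, 2->1, 3->2
Step 2: d_i = R_x(i) - R_y(i); compute d_i^2.
  (11-6)^2=25, (10-9)^2=1, (4-8)^2=16, (9-11)^2=4, (3-7)^2=16, (5-5)^2=0, (8-3)^2=25, (1-10)^2=81, (7-4)^2=9, (2-1)^2=1, (6-2)^2=16
sum(d^2) = 194.
Step 3: rho = 1 - 6*194 / (11*(11^2 - 1)) = 1 - 1164/1320 = 0.118182.
Step 4: Under H0, t = rho * sqrt((n-2)/(1-rho^2)) = 0.3570 ~ t(9).
Step 5: Two-sided p-value from the t-distribution with 9 df = 0.729285.
Step 6: alpha = 0.1. fail to reject H0.

rho = 0.1182, p = 0.729285, fail to reject H0 at alpha = 0.1.


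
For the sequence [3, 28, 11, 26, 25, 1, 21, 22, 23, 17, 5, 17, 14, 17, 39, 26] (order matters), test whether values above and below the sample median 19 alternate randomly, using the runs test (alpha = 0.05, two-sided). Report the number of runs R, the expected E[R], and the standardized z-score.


Step 1: Compute median = 19; label A = above, B = below.
Labels in order: BABAABAAABBBBBAA  (n_A = 8, n_B = 8)
Step 2: Count runs R = 8.
Step 3: Under H0 (random ordering), E[R] = 2*n_A*n_B/(n_A+n_B) + 1 = 2*8*8/16 + 1 = 9.0000.
        Var[R] = 2*n_A*n_B*(2*n_A*n_B - n_A - n_B) / ((n_A+n_B)^2 * (n_A+n_B-1)) = 14336/3840 = 3.7333.
        SD[R] = 1.9322.
Step 4: Continuity-corrected z = (R + 0.5 - E[R]) / SD[R] = (8 + 0.5 - 9.0000) / 1.9322 = -0.2588.
Step 5: Two-sided p-value via normal approximation = 2*(1 - Phi(|z|)) = 0.795809.
Step 6: alpha = 0.05. fail to reject H0.

R = 8, z = -0.2588, p = 0.795809, fail to reject H0.


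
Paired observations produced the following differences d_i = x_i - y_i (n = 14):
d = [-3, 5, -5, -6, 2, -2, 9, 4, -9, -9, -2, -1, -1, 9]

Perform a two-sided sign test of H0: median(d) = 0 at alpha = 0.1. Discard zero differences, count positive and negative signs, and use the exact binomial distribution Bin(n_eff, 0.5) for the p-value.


Step 1: Discard zero differences. Original n = 14; n_eff = number of nonzero differences = 14.
Nonzero differences (with sign): -3, +5, -5, -6, +2, -2, +9, +4, -9, -9, -2, -1, -1, +9
Step 2: Count signs: positive = 5, negative = 9.
Step 3: Under H0: P(positive) = 0.5, so the number of positives S ~ Bin(14, 0.5).
Step 4: Two-sided exact p-value = sum of Bin(14,0.5) probabilities at or below the observed probability = 0.423950.
Step 5: alpha = 0.1. fail to reject H0.

n_eff = 14, pos = 5, neg = 9, p = 0.423950, fail to reject H0.


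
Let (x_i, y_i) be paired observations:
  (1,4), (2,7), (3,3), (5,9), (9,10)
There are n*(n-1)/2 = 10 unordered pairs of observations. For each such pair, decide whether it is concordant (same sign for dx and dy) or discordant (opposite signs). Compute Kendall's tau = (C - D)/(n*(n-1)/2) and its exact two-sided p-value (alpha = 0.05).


Step 1: Enumerate the 10 unordered pairs (i,j) with i<j and classify each by sign(x_j-x_i) * sign(y_j-y_i).
  (1,2):dx=+1,dy=+3->C; (1,3):dx=+2,dy=-1->D; (1,4):dx=+4,dy=+5->C; (1,5):dx=+8,dy=+6->C
  (2,3):dx=+1,dy=-4->D; (2,4):dx=+3,dy=+2->C; (2,5):dx=+7,dy=+3->C; (3,4):dx=+2,dy=+6->C
  (3,5):dx=+6,dy=+7->C; (4,5):dx=+4,dy=+1->C
Step 2: C = 8, D = 2, total pairs = 10.
Step 3: tau = (C - D)/(n(n-1)/2) = (8 - 2)/10 = 0.600000.
Step 4: Exact two-sided p-value (enumerate n! = 120 permutations of y under H0): p = 0.233333.
Step 5: alpha = 0.05. fail to reject H0.

tau_b = 0.6000 (C=8, D=2), p = 0.233333, fail to reject H0.


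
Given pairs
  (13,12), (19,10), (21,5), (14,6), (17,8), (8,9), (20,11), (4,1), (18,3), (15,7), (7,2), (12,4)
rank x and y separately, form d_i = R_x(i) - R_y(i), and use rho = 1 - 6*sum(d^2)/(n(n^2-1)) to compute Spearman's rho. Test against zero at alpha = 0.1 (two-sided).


Step 1: Rank x and y separately (midranks; no ties here).
rank(x): 13->5, 19->10, 21->12, 14->6, 17->8, 8->3, 20->11, 4->1, 18->9, 15->7, 7->2, 12->4
rank(y): 12->12, 10->10, 5->5, 6->6, 8->8, 9->9, 11->11, 1->1, 3->3, 7->7, 2->2, 4->4
Step 2: d_i = R_x(i) - R_y(i); compute d_i^2.
  (5-12)^2=49, (10-10)^2=0, (12-5)^2=49, (6-6)^2=0, (8-8)^2=0, (3-9)^2=36, (11-11)^2=0, (1-1)^2=0, (9-3)^2=36, (7-7)^2=0, (2-2)^2=0, (4-4)^2=0
sum(d^2) = 170.
Step 3: rho = 1 - 6*170 / (12*(12^2 - 1)) = 1 - 1020/1716 = 0.405594.
Step 4: Under H0, t = rho * sqrt((n-2)/(1-rho^2)) = 1.4032 ~ t(10).
Step 5: Two-sided p-value from the t-distribution with 10 df = 0.190836.
Step 6: alpha = 0.1. fail to reject H0.

rho = 0.4056, p = 0.190836, fail to reject H0 at alpha = 0.1.


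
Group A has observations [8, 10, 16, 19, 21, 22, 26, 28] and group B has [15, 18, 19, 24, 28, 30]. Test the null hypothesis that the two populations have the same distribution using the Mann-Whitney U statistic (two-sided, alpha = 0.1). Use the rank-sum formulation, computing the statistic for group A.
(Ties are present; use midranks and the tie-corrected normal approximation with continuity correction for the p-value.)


Step 1: Combine and sort all 14 observations; assign midranks.
sorted (value, group): (8,X), (10,X), (15,Y), (16,X), (18,Y), (19,X), (19,Y), (21,X), (22,X), (24,Y), (26,X), (28,X), (28,Y), (30,Y)
ranks: 8->1, 10->2, 15->3, 16->4, 18->5, 19->6.5, 19->6.5, 21->8, 22->9, 24->10, 26->11, 28->12.5, 28->12.5, 30->14
Step 2: Rank sum for X: R1 = 1 + 2 + 4 + 6.5 + 8 + 9 + 11 + 12.5 = 54.
Step 3: U_X = R1 - n1(n1+1)/2 = 54 - 8*9/2 = 54 - 36 = 18.
       U_Y = n1*n2 - U_X = 48 - 18 = 30.
Step 4: Ties are present, so use the tie-corrected normal approximation (with continuity correction) for the p-value.
Step 5: p-value = 0.476705; compare to alpha = 0.1. fail to reject H0.

U_X = 18, p = 0.476705, fail to reject H0 at alpha = 0.1.


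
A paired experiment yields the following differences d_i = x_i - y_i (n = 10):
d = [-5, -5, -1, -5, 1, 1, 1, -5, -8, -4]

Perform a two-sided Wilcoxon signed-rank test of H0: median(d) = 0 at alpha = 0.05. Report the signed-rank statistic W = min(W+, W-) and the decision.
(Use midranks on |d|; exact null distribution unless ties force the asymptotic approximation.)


Step 1: Drop any zero differences (none here) and take |d_i|.
|d| = [5, 5, 1, 5, 1, 1, 1, 5, 8, 4]
Step 2: Midrank |d_i| (ties get averaged ranks).
ranks: |5|->7.5, |5|->7.5, |1|->2.5, |5|->7.5, |1|->2.5, |1|->2.5, |1|->2.5, |5|->7.5, |8|->10, |4|->5
Step 3: Attach original signs; sum ranks with positive sign and with negative sign.
W+ = 2.5 + 2.5 + 2.5 = 7.5
W- = 7.5 + 7.5 + 2.5 + 7.5 + 7.5 + 10 + 5 = 47.5
(Check: W+ + W- = 55 should equal n(n+1)/2 = 55.)
Step 4: Test statistic W = min(W+, W-) = 7.5.
Step 5: Ties in |d|, so use the tie-corrected normal approximation.
        E[W] = n(n+1)/4 = 10*11/4 = 27.5.
        Tie groups: |d|=1 (t=4), |d|=5 (t=4); sum(t^3 - t) = 120.
        Var[W] = n(n+1)(2n+1)/24 - sum(t^3-t)/48 = 2310/24 - 120/48 = 93.75.
        z = (W - E[W]) / sqrt(Var[W]) = (7.5 - 27.5) / 9.6825 = -2.0656.
        Two-sided p = 2*Phi(z) = 0.038867.
Step 6: alpha = 0.05. reject H0.

W+ = 7.5, W- = 47.5, W = min = 7.5, p = 0.038867, reject H0.


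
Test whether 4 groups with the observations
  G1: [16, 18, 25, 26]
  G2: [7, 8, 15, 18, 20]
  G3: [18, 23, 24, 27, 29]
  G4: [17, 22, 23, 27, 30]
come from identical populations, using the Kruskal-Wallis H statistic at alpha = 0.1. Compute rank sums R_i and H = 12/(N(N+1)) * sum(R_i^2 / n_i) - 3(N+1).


Step 1: Combine all N = 19 observations and assign midranks.
sorted (value, group, rank): (7,G2,1), (8,G2,2), (15,G2,3), (16,G1,4), (17,G4,5), (18,G1,7), (18,G2,7), (18,G3,7), (20,G2,9), (22,G4,10), (23,G3,11.5), (23,G4,11.5), (24,G3,13), (25,G1,14), (26,G1,15), (27,G3,16.5), (27,G4,16.5), (29,G3,18), (30,G4,19)
Step 2: Sum ranks within each group.
R_1 = 40 (n_1 = 4)
R_2 = 22 (n_2 = 5)
R_3 = 66 (n_3 = 5)
R_4 = 62 (n_4 = 5)
Step 3: H = 12/(N(N+1)) * sum(R_i^2/n_i) - 3(N+1)
     = 12/(19*20) * (40^2/4 + 22^2/5 + 66^2/5 + 62^2/5) - 3*20
     = 0.031579 * 2136.8 - 60
     = 7.477895.
Step 4: Ties present; correction factor C = 1 - 36/(19^3 - 19) = 0.994737. Corrected H = 7.477895 / 0.994737 = 7.517460.
Step 5: Under H0, H ~ chi^2(3); p-value = 0.057112.
Step 6: alpha = 0.1. reject H0.

H = 7.5175, df = 3, p = 0.057112, reject H0.


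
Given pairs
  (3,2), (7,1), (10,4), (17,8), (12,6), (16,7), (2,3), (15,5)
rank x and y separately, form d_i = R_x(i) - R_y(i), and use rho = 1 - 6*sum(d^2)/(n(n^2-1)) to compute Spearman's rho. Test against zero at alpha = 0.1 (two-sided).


Step 1: Rank x and y separately (midranks; no ties here).
rank(x): 3->2, 7->3, 10->4, 17->8, 12->5, 16->7, 2->1, 15->6
rank(y): 2->2, 1->1, 4->4, 8->8, 6->6, 7->7, 3->3, 5->5
Step 2: d_i = R_x(i) - R_y(i); compute d_i^2.
  (2-2)^2=0, (3-1)^2=4, (4-4)^2=0, (8-8)^2=0, (5-6)^2=1, (7-7)^2=0, (1-3)^2=4, (6-5)^2=1
sum(d^2) = 10.
Step 3: rho = 1 - 6*10 / (8*(8^2 - 1)) = 1 - 60/504 = 0.880952.
Step 4: Under H0, t = rho * sqrt((n-2)/(1-rho^2)) = 4.5601 ~ t(6).
Step 5: Two-sided p-value from the t-distribution with 6 df = 0.003850.
Step 6: alpha = 0.1. reject H0.

rho = 0.8810, p = 0.003850, reject H0 at alpha = 0.1.


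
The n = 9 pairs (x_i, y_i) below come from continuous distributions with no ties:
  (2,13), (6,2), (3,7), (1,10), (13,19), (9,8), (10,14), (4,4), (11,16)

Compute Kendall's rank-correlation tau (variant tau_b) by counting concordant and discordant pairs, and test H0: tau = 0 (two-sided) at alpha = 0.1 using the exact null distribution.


Step 1: Enumerate the 36 unordered pairs (i,j) with i<j and classify each by sign(x_j-x_i) * sign(y_j-y_i).
  (1,2):dx=+4,dy=-11->D; (1,3):dx=+1,dy=-6->D; (1,4):dx=-1,dy=-3->C; (1,5):dx=+11,dy=+6->C
  (1,6):dx=+7,dy=-5->D; (1,7):dx=+8,dy=+1->C; (1,8):dx=+2,dy=-9->D; (1,9):dx=+9,dy=+3->C
  (2,3):dx=-3,dy=+5->D; (2,4):dx=-5,dy=+8->D; (2,5):dx=+7,dy=+17->C; (2,6):dx=+3,dy=+6->C
  (2,7):dx=+4,dy=+12->C; (2,8):dx=-2,dy=+2->D; (2,9):dx=+5,dy=+14->C; (3,4):dx=-2,dy=+3->D
  (3,5):dx=+10,dy=+12->C; (3,6):dx=+6,dy=+1->C; (3,7):dx=+7,dy=+7->C; (3,8):dx=+1,dy=-3->D
  (3,9):dx=+8,dy=+9->C; (4,5):dx=+12,dy=+9->C; (4,6):dx=+8,dy=-2->D; (4,7):dx=+9,dy=+4->C
  (4,8):dx=+3,dy=-6->D; (4,9):dx=+10,dy=+6->C; (5,6):dx=-4,dy=-11->C; (5,7):dx=-3,dy=-5->C
  (5,8):dx=-9,dy=-15->C; (5,9):dx=-2,dy=-3->C; (6,7):dx=+1,dy=+6->C; (6,8):dx=-5,dy=-4->C
  (6,9):dx=+2,dy=+8->C; (7,8):dx=-6,dy=-10->C; (7,9):dx=+1,dy=+2->C; (8,9):dx=+7,dy=+12->C
Step 2: C = 25, D = 11, total pairs = 36.
Step 3: tau = (C - D)/(n(n-1)/2) = (25 - 11)/36 = 0.388889.
Step 4: Exact two-sided p-value (enumerate n! = 362880 permutations of y under H0): p = 0.180181.
Step 5: alpha = 0.1. fail to reject H0.

tau_b = 0.3889 (C=25, D=11), p = 0.180181, fail to reject H0.


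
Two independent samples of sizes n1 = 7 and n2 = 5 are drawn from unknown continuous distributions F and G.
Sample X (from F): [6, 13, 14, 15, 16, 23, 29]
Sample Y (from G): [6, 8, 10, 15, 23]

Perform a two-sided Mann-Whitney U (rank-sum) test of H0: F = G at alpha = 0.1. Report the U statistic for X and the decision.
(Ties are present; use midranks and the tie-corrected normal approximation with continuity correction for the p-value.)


Step 1: Combine and sort all 12 observations; assign midranks.
sorted (value, group): (6,X), (6,Y), (8,Y), (10,Y), (13,X), (14,X), (15,X), (15,Y), (16,X), (23,X), (23,Y), (29,X)
ranks: 6->1.5, 6->1.5, 8->3, 10->4, 13->5, 14->6, 15->7.5, 15->7.5, 16->9, 23->10.5, 23->10.5, 29->12
Step 2: Rank sum for X: R1 = 1.5 + 5 + 6 + 7.5 + 9 + 10.5 + 12 = 51.5.
Step 3: U_X = R1 - n1(n1+1)/2 = 51.5 - 7*8/2 = 51.5 - 28 = 23.5.
       U_Y = n1*n2 - U_X = 35 - 23.5 = 11.5.
Step 4: Ties are present, so use the tie-corrected normal approximation (with continuity correction) for the p-value.
Step 5: p-value = 0.369228; compare to alpha = 0.1. fail to reject H0.

U_X = 23.5, p = 0.369228, fail to reject H0 at alpha = 0.1.


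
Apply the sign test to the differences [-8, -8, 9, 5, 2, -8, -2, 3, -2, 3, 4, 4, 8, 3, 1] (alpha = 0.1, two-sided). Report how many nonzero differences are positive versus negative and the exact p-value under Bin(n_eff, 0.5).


Step 1: Discard zero differences. Original n = 15; n_eff = number of nonzero differences = 15.
Nonzero differences (with sign): -8, -8, +9, +5, +2, -8, -2, +3, -2, +3, +4, +4, +8, +3, +1
Step 2: Count signs: positive = 10, negative = 5.
Step 3: Under H0: P(positive) = 0.5, so the number of positives S ~ Bin(15, 0.5).
Step 4: Two-sided exact p-value = sum of Bin(15,0.5) probabilities at or below the observed probability = 0.301758.
Step 5: alpha = 0.1. fail to reject H0.

n_eff = 15, pos = 10, neg = 5, p = 0.301758, fail to reject H0.


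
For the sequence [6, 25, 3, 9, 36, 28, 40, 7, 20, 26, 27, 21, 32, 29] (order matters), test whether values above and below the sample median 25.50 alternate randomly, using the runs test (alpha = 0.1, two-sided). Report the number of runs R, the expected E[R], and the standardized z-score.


Step 1: Compute median = 25.50; label A = above, B = below.
Labels in order: BBBBAAABBAABAA  (n_A = 7, n_B = 7)
Step 2: Count runs R = 6.
Step 3: Under H0 (random ordering), E[R] = 2*n_A*n_B/(n_A+n_B) + 1 = 2*7*7/14 + 1 = 8.0000.
        Var[R] = 2*n_A*n_B*(2*n_A*n_B - n_A - n_B) / ((n_A+n_B)^2 * (n_A+n_B-1)) = 8232/2548 = 3.2308.
        SD[R] = 1.7974.
Step 4: Continuity-corrected z = (R + 0.5 - E[R]) / SD[R] = (6 + 0.5 - 8.0000) / 1.7974 = -0.8345.
Step 5: Two-sided p-value via normal approximation = 2*(1 - Phi(|z|)) = 0.403986.
Step 6: alpha = 0.1. fail to reject H0.

R = 6, z = -0.8345, p = 0.403986, fail to reject H0.


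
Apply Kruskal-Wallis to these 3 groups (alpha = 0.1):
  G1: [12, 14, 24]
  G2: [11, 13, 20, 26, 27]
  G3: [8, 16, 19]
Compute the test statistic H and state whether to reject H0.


Step 1: Combine all N = 11 observations and assign midranks.
sorted (value, group, rank): (8,G3,1), (11,G2,2), (12,G1,3), (13,G2,4), (14,G1,5), (16,G3,6), (19,G3,7), (20,G2,8), (24,G1,9), (26,G2,10), (27,G2,11)
Step 2: Sum ranks within each group.
R_1 = 17 (n_1 = 3)
R_2 = 35 (n_2 = 5)
R_3 = 14 (n_3 = 3)
Step 3: H = 12/(N(N+1)) * sum(R_i^2/n_i) - 3(N+1)
     = 12/(11*12) * (17^2/3 + 35^2/5 + 14^2/3) - 3*12
     = 0.090909 * 406.667 - 36
     = 0.969697.
Step 4: No ties, so H is used without correction.
Step 5: Under H0, H ~ chi^2(2); p-value = 0.615790.
Step 6: alpha = 0.1. fail to reject H0.

H = 0.9697, df = 2, p = 0.615790, fail to reject H0.


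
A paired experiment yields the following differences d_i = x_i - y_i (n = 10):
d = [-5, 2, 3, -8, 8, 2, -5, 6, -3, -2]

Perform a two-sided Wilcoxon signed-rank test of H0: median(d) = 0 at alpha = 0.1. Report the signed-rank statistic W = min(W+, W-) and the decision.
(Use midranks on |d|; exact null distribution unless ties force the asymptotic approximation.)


Step 1: Drop any zero differences (none here) and take |d_i|.
|d| = [5, 2, 3, 8, 8, 2, 5, 6, 3, 2]
Step 2: Midrank |d_i| (ties get averaged ranks).
ranks: |5|->6.5, |2|->2, |3|->4.5, |8|->9.5, |8|->9.5, |2|->2, |5|->6.5, |6|->8, |3|->4.5, |2|->2
Step 3: Attach original signs; sum ranks with positive sign and with negative sign.
W+ = 2 + 4.5 + 9.5 + 2 + 8 = 26
W- = 6.5 + 9.5 + 6.5 + 4.5 + 2 = 29
(Check: W+ + W- = 55 should equal n(n+1)/2 = 55.)
Step 4: Test statistic W = min(W+, W-) = 26.
Step 5: Ties in |d|, so use the tie-corrected normal approximation.
        E[W] = n(n+1)/4 = 10*11/4 = 27.5.
        Tie groups: |d|=2 (t=3), |d|=3 (t=2), |d|=5 (t=2), |d|=8 (t=2); sum(t^3 - t) = 42.
        Var[W] = n(n+1)(2n+1)/24 - sum(t^3-t)/48 = 2310/24 - 42/48 = 95.375.
        z = (W - E[W]) / sqrt(Var[W]) = (26 - 27.5) / 9.7660 = -0.1536.
        Two-sided p = 2*Phi(z) = 0.877930.
Step 6: alpha = 0.1. fail to reject H0.

W+ = 26, W- = 29, W = min = 26, p = 0.877930, fail to reject H0.


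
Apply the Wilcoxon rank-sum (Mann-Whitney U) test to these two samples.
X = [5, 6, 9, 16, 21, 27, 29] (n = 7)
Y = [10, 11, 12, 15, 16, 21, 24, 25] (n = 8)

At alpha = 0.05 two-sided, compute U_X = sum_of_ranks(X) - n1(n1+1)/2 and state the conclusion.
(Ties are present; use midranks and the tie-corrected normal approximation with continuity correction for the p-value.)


Step 1: Combine and sort all 15 observations; assign midranks.
sorted (value, group): (5,X), (6,X), (9,X), (10,Y), (11,Y), (12,Y), (15,Y), (16,X), (16,Y), (21,X), (21,Y), (24,Y), (25,Y), (27,X), (29,X)
ranks: 5->1, 6->2, 9->3, 10->4, 11->5, 12->6, 15->7, 16->8.5, 16->8.5, 21->10.5, 21->10.5, 24->12, 25->13, 27->14, 29->15
Step 2: Rank sum for X: R1 = 1 + 2 + 3 + 8.5 + 10.5 + 14 + 15 = 54.
Step 3: U_X = R1 - n1(n1+1)/2 = 54 - 7*8/2 = 54 - 28 = 26.
       U_Y = n1*n2 - U_X = 56 - 26 = 30.
Step 4: Ties are present, so use the tie-corrected normal approximation (with continuity correction) for the p-value.
Step 5: p-value = 0.861942; compare to alpha = 0.05. fail to reject H0.

U_X = 26, p = 0.861942, fail to reject H0 at alpha = 0.05.


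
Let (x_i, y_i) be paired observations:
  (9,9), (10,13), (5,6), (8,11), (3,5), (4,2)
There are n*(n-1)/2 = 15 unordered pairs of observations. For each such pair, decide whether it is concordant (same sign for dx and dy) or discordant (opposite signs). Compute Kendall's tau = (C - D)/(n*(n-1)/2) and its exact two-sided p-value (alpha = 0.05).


Step 1: Enumerate the 15 unordered pairs (i,j) with i<j and classify each by sign(x_j-x_i) * sign(y_j-y_i).
  (1,2):dx=+1,dy=+4->C; (1,3):dx=-4,dy=-3->C; (1,4):dx=-1,dy=+2->D; (1,5):dx=-6,dy=-4->C
  (1,6):dx=-5,dy=-7->C; (2,3):dx=-5,dy=-7->C; (2,4):dx=-2,dy=-2->C; (2,5):dx=-7,dy=-8->C
  (2,6):dx=-6,dy=-11->C; (3,4):dx=+3,dy=+5->C; (3,5):dx=-2,dy=-1->C; (3,6):dx=-1,dy=-4->C
  (4,5):dx=-5,dy=-6->C; (4,6):dx=-4,dy=-9->C; (5,6):dx=+1,dy=-3->D
Step 2: C = 13, D = 2, total pairs = 15.
Step 3: tau = (C - D)/(n(n-1)/2) = (13 - 2)/15 = 0.733333.
Step 4: Exact two-sided p-value (enumerate n! = 720 permutations of y under H0): p = 0.055556.
Step 5: alpha = 0.05. fail to reject H0.

tau_b = 0.7333 (C=13, D=2), p = 0.055556, fail to reject H0.
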